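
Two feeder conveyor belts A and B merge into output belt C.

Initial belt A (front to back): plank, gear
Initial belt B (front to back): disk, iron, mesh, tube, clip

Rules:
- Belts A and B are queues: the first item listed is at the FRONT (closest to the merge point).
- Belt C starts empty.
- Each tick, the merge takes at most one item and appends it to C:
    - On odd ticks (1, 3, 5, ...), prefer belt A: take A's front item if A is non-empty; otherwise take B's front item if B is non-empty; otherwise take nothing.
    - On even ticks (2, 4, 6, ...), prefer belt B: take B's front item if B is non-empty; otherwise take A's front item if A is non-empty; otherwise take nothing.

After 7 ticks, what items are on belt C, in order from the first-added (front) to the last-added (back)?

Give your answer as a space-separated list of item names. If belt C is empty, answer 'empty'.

Answer: plank disk gear iron mesh tube clip

Derivation:
Tick 1: prefer A, take plank from A; A=[gear] B=[disk,iron,mesh,tube,clip] C=[plank]
Tick 2: prefer B, take disk from B; A=[gear] B=[iron,mesh,tube,clip] C=[plank,disk]
Tick 3: prefer A, take gear from A; A=[-] B=[iron,mesh,tube,clip] C=[plank,disk,gear]
Tick 4: prefer B, take iron from B; A=[-] B=[mesh,tube,clip] C=[plank,disk,gear,iron]
Tick 5: prefer A, take mesh from B; A=[-] B=[tube,clip] C=[plank,disk,gear,iron,mesh]
Tick 6: prefer B, take tube from B; A=[-] B=[clip] C=[plank,disk,gear,iron,mesh,tube]
Tick 7: prefer A, take clip from B; A=[-] B=[-] C=[plank,disk,gear,iron,mesh,tube,clip]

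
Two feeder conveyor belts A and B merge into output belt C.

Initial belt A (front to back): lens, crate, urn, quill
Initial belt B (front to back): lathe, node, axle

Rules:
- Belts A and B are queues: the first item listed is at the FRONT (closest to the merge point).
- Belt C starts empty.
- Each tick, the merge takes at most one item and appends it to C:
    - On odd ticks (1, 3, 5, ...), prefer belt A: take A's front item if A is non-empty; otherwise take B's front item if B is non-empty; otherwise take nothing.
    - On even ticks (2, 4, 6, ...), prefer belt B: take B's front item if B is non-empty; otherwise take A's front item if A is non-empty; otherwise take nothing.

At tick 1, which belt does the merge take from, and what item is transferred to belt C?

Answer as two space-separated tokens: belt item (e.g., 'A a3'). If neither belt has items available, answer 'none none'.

Tick 1: prefer A, take lens from A; A=[crate,urn,quill] B=[lathe,node,axle] C=[lens]

Answer: A lens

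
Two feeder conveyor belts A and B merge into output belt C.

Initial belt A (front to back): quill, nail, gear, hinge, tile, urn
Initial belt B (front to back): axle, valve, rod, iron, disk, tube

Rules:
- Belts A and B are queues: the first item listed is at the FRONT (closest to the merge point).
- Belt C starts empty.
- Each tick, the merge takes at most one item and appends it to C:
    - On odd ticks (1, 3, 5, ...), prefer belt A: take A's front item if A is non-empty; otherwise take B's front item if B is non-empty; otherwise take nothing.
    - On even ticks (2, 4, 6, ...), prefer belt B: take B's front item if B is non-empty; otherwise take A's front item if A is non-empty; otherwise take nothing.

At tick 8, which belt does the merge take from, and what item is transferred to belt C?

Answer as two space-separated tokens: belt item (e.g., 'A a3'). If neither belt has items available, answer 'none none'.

Tick 1: prefer A, take quill from A; A=[nail,gear,hinge,tile,urn] B=[axle,valve,rod,iron,disk,tube] C=[quill]
Tick 2: prefer B, take axle from B; A=[nail,gear,hinge,tile,urn] B=[valve,rod,iron,disk,tube] C=[quill,axle]
Tick 3: prefer A, take nail from A; A=[gear,hinge,tile,urn] B=[valve,rod,iron,disk,tube] C=[quill,axle,nail]
Tick 4: prefer B, take valve from B; A=[gear,hinge,tile,urn] B=[rod,iron,disk,tube] C=[quill,axle,nail,valve]
Tick 5: prefer A, take gear from A; A=[hinge,tile,urn] B=[rod,iron,disk,tube] C=[quill,axle,nail,valve,gear]
Tick 6: prefer B, take rod from B; A=[hinge,tile,urn] B=[iron,disk,tube] C=[quill,axle,nail,valve,gear,rod]
Tick 7: prefer A, take hinge from A; A=[tile,urn] B=[iron,disk,tube] C=[quill,axle,nail,valve,gear,rod,hinge]
Tick 8: prefer B, take iron from B; A=[tile,urn] B=[disk,tube] C=[quill,axle,nail,valve,gear,rod,hinge,iron]

Answer: B iron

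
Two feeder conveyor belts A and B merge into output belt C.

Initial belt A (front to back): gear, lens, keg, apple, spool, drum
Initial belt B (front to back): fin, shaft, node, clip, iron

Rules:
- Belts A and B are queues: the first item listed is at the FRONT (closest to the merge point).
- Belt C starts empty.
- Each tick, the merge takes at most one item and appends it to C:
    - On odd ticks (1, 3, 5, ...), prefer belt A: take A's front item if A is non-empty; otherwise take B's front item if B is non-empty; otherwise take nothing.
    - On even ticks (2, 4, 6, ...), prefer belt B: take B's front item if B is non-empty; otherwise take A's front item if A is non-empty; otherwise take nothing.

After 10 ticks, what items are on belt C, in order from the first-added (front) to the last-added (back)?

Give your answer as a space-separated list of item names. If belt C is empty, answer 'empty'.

Answer: gear fin lens shaft keg node apple clip spool iron

Derivation:
Tick 1: prefer A, take gear from A; A=[lens,keg,apple,spool,drum] B=[fin,shaft,node,clip,iron] C=[gear]
Tick 2: prefer B, take fin from B; A=[lens,keg,apple,spool,drum] B=[shaft,node,clip,iron] C=[gear,fin]
Tick 3: prefer A, take lens from A; A=[keg,apple,spool,drum] B=[shaft,node,clip,iron] C=[gear,fin,lens]
Tick 4: prefer B, take shaft from B; A=[keg,apple,spool,drum] B=[node,clip,iron] C=[gear,fin,lens,shaft]
Tick 5: prefer A, take keg from A; A=[apple,spool,drum] B=[node,clip,iron] C=[gear,fin,lens,shaft,keg]
Tick 6: prefer B, take node from B; A=[apple,spool,drum] B=[clip,iron] C=[gear,fin,lens,shaft,keg,node]
Tick 7: prefer A, take apple from A; A=[spool,drum] B=[clip,iron] C=[gear,fin,lens,shaft,keg,node,apple]
Tick 8: prefer B, take clip from B; A=[spool,drum] B=[iron] C=[gear,fin,lens,shaft,keg,node,apple,clip]
Tick 9: prefer A, take spool from A; A=[drum] B=[iron] C=[gear,fin,lens,shaft,keg,node,apple,clip,spool]
Tick 10: prefer B, take iron from B; A=[drum] B=[-] C=[gear,fin,lens,shaft,keg,node,apple,clip,spool,iron]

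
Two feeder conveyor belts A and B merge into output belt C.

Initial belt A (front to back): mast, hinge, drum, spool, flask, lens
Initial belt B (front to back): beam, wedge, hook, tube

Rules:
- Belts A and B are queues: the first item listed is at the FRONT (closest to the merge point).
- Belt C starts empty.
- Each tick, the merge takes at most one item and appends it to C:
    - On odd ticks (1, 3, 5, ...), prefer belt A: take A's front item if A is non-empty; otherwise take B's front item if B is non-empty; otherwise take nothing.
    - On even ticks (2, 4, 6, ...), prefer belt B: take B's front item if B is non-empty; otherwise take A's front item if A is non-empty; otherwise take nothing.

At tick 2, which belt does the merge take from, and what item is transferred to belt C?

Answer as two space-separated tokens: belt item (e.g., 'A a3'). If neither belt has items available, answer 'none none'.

Tick 1: prefer A, take mast from A; A=[hinge,drum,spool,flask,lens] B=[beam,wedge,hook,tube] C=[mast]
Tick 2: prefer B, take beam from B; A=[hinge,drum,spool,flask,lens] B=[wedge,hook,tube] C=[mast,beam]

Answer: B beam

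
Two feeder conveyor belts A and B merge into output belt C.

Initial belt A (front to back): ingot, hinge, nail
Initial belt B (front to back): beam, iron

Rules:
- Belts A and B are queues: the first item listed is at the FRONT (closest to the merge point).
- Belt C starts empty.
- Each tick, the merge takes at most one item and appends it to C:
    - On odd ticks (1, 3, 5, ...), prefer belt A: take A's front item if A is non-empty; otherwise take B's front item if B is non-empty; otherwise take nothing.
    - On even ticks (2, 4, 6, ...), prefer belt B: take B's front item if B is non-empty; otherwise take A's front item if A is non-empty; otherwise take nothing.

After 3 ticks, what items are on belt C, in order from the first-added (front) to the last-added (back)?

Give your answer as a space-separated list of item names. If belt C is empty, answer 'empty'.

Tick 1: prefer A, take ingot from A; A=[hinge,nail] B=[beam,iron] C=[ingot]
Tick 2: prefer B, take beam from B; A=[hinge,nail] B=[iron] C=[ingot,beam]
Tick 3: prefer A, take hinge from A; A=[nail] B=[iron] C=[ingot,beam,hinge]

Answer: ingot beam hinge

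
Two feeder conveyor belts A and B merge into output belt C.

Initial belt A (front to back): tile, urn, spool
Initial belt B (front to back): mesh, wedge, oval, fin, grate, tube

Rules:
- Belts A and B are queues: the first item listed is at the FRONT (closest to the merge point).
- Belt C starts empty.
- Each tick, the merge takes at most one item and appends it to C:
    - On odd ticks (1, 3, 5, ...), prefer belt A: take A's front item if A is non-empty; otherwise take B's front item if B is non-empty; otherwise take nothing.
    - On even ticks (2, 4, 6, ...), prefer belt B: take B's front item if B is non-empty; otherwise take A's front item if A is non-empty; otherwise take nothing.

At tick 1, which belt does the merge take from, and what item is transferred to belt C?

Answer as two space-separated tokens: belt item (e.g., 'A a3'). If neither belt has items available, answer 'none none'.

Answer: A tile

Derivation:
Tick 1: prefer A, take tile from A; A=[urn,spool] B=[mesh,wedge,oval,fin,grate,tube] C=[tile]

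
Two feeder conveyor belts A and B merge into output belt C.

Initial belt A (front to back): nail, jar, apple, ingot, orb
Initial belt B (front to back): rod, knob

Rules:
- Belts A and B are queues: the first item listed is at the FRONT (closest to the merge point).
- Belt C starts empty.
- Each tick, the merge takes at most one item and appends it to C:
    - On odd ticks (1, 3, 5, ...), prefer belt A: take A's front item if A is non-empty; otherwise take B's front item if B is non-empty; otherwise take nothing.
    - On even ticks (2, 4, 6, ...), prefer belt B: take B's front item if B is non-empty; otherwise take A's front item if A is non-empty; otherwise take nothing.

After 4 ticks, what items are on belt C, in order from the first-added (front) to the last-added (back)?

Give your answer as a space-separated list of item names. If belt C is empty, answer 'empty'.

Tick 1: prefer A, take nail from A; A=[jar,apple,ingot,orb] B=[rod,knob] C=[nail]
Tick 2: prefer B, take rod from B; A=[jar,apple,ingot,orb] B=[knob] C=[nail,rod]
Tick 3: prefer A, take jar from A; A=[apple,ingot,orb] B=[knob] C=[nail,rod,jar]
Tick 4: prefer B, take knob from B; A=[apple,ingot,orb] B=[-] C=[nail,rod,jar,knob]

Answer: nail rod jar knob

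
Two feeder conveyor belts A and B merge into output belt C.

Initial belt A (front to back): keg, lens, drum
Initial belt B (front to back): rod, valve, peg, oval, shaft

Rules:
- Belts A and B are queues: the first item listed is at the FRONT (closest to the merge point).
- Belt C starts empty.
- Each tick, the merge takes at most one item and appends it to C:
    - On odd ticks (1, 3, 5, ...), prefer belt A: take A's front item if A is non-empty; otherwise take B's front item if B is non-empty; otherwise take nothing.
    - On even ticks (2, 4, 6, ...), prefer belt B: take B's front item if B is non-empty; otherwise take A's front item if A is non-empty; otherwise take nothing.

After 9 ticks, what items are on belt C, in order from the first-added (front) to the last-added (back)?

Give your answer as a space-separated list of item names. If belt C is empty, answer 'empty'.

Answer: keg rod lens valve drum peg oval shaft

Derivation:
Tick 1: prefer A, take keg from A; A=[lens,drum] B=[rod,valve,peg,oval,shaft] C=[keg]
Tick 2: prefer B, take rod from B; A=[lens,drum] B=[valve,peg,oval,shaft] C=[keg,rod]
Tick 3: prefer A, take lens from A; A=[drum] B=[valve,peg,oval,shaft] C=[keg,rod,lens]
Tick 4: prefer B, take valve from B; A=[drum] B=[peg,oval,shaft] C=[keg,rod,lens,valve]
Tick 5: prefer A, take drum from A; A=[-] B=[peg,oval,shaft] C=[keg,rod,lens,valve,drum]
Tick 6: prefer B, take peg from B; A=[-] B=[oval,shaft] C=[keg,rod,lens,valve,drum,peg]
Tick 7: prefer A, take oval from B; A=[-] B=[shaft] C=[keg,rod,lens,valve,drum,peg,oval]
Tick 8: prefer B, take shaft from B; A=[-] B=[-] C=[keg,rod,lens,valve,drum,peg,oval,shaft]
Tick 9: prefer A, both empty, nothing taken; A=[-] B=[-] C=[keg,rod,lens,valve,drum,peg,oval,shaft]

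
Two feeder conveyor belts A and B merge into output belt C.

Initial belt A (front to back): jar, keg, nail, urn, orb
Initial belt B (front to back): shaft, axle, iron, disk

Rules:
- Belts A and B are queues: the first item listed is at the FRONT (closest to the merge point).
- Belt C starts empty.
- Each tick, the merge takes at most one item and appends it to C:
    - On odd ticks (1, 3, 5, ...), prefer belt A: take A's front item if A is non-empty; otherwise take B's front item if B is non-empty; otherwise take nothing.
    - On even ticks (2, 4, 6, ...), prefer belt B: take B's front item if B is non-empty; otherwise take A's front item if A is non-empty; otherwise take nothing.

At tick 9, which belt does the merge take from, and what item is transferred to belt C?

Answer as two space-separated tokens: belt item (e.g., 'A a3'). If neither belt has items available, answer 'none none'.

Tick 1: prefer A, take jar from A; A=[keg,nail,urn,orb] B=[shaft,axle,iron,disk] C=[jar]
Tick 2: prefer B, take shaft from B; A=[keg,nail,urn,orb] B=[axle,iron,disk] C=[jar,shaft]
Tick 3: prefer A, take keg from A; A=[nail,urn,orb] B=[axle,iron,disk] C=[jar,shaft,keg]
Tick 4: prefer B, take axle from B; A=[nail,urn,orb] B=[iron,disk] C=[jar,shaft,keg,axle]
Tick 5: prefer A, take nail from A; A=[urn,orb] B=[iron,disk] C=[jar,shaft,keg,axle,nail]
Tick 6: prefer B, take iron from B; A=[urn,orb] B=[disk] C=[jar,shaft,keg,axle,nail,iron]
Tick 7: prefer A, take urn from A; A=[orb] B=[disk] C=[jar,shaft,keg,axle,nail,iron,urn]
Tick 8: prefer B, take disk from B; A=[orb] B=[-] C=[jar,shaft,keg,axle,nail,iron,urn,disk]
Tick 9: prefer A, take orb from A; A=[-] B=[-] C=[jar,shaft,keg,axle,nail,iron,urn,disk,orb]

Answer: A orb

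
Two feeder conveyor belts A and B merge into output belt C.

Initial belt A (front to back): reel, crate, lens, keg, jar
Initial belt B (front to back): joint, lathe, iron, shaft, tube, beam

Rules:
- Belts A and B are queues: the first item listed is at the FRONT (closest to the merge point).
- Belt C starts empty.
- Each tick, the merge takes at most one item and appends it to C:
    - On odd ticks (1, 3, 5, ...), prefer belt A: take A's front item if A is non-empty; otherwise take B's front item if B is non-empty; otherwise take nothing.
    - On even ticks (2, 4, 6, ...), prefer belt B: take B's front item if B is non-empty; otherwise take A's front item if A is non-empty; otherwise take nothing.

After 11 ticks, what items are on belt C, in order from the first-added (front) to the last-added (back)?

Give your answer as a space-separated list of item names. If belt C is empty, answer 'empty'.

Tick 1: prefer A, take reel from A; A=[crate,lens,keg,jar] B=[joint,lathe,iron,shaft,tube,beam] C=[reel]
Tick 2: prefer B, take joint from B; A=[crate,lens,keg,jar] B=[lathe,iron,shaft,tube,beam] C=[reel,joint]
Tick 3: prefer A, take crate from A; A=[lens,keg,jar] B=[lathe,iron,shaft,tube,beam] C=[reel,joint,crate]
Tick 4: prefer B, take lathe from B; A=[lens,keg,jar] B=[iron,shaft,tube,beam] C=[reel,joint,crate,lathe]
Tick 5: prefer A, take lens from A; A=[keg,jar] B=[iron,shaft,tube,beam] C=[reel,joint,crate,lathe,lens]
Tick 6: prefer B, take iron from B; A=[keg,jar] B=[shaft,tube,beam] C=[reel,joint,crate,lathe,lens,iron]
Tick 7: prefer A, take keg from A; A=[jar] B=[shaft,tube,beam] C=[reel,joint,crate,lathe,lens,iron,keg]
Tick 8: prefer B, take shaft from B; A=[jar] B=[tube,beam] C=[reel,joint,crate,lathe,lens,iron,keg,shaft]
Tick 9: prefer A, take jar from A; A=[-] B=[tube,beam] C=[reel,joint,crate,lathe,lens,iron,keg,shaft,jar]
Tick 10: prefer B, take tube from B; A=[-] B=[beam] C=[reel,joint,crate,lathe,lens,iron,keg,shaft,jar,tube]
Tick 11: prefer A, take beam from B; A=[-] B=[-] C=[reel,joint,crate,lathe,lens,iron,keg,shaft,jar,tube,beam]

Answer: reel joint crate lathe lens iron keg shaft jar tube beam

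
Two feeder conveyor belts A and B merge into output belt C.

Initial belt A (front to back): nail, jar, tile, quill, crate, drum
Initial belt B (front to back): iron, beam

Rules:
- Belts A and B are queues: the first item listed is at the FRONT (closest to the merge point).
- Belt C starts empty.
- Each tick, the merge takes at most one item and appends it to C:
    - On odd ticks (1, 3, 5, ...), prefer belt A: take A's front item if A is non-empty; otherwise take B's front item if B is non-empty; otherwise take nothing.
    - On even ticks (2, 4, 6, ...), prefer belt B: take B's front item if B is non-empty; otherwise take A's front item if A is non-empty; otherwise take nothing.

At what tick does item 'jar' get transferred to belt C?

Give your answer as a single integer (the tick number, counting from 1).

Tick 1: prefer A, take nail from A; A=[jar,tile,quill,crate,drum] B=[iron,beam] C=[nail]
Tick 2: prefer B, take iron from B; A=[jar,tile,quill,crate,drum] B=[beam] C=[nail,iron]
Tick 3: prefer A, take jar from A; A=[tile,quill,crate,drum] B=[beam] C=[nail,iron,jar]

Answer: 3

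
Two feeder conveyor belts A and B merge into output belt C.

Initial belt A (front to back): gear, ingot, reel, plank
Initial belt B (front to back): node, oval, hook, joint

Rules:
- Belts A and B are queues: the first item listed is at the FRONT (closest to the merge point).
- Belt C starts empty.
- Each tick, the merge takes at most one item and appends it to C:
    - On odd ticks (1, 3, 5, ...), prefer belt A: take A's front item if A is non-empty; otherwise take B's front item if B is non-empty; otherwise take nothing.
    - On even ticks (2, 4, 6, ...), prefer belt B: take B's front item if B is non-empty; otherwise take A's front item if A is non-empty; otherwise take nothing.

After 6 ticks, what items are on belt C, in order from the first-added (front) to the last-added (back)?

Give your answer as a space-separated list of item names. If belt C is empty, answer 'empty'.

Answer: gear node ingot oval reel hook

Derivation:
Tick 1: prefer A, take gear from A; A=[ingot,reel,plank] B=[node,oval,hook,joint] C=[gear]
Tick 2: prefer B, take node from B; A=[ingot,reel,plank] B=[oval,hook,joint] C=[gear,node]
Tick 3: prefer A, take ingot from A; A=[reel,plank] B=[oval,hook,joint] C=[gear,node,ingot]
Tick 4: prefer B, take oval from B; A=[reel,plank] B=[hook,joint] C=[gear,node,ingot,oval]
Tick 5: prefer A, take reel from A; A=[plank] B=[hook,joint] C=[gear,node,ingot,oval,reel]
Tick 6: prefer B, take hook from B; A=[plank] B=[joint] C=[gear,node,ingot,oval,reel,hook]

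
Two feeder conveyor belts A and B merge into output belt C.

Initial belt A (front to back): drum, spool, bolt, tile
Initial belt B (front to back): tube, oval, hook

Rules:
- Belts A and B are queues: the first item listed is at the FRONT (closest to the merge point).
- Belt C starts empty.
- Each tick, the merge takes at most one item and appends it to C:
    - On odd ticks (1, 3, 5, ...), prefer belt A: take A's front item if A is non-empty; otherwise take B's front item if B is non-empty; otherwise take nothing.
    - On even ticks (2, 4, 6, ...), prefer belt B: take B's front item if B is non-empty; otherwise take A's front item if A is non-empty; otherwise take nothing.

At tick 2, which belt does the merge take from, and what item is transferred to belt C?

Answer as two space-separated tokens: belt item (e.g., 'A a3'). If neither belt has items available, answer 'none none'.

Tick 1: prefer A, take drum from A; A=[spool,bolt,tile] B=[tube,oval,hook] C=[drum]
Tick 2: prefer B, take tube from B; A=[spool,bolt,tile] B=[oval,hook] C=[drum,tube]

Answer: B tube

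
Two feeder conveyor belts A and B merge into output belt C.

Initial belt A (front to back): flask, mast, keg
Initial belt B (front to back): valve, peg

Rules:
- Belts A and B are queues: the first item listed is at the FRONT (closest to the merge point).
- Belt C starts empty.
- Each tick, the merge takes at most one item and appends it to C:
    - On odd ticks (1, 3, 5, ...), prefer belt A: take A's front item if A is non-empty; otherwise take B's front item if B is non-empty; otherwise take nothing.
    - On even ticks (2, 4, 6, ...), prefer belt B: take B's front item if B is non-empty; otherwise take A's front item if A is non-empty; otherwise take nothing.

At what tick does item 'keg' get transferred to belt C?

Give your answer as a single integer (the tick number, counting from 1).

Tick 1: prefer A, take flask from A; A=[mast,keg] B=[valve,peg] C=[flask]
Tick 2: prefer B, take valve from B; A=[mast,keg] B=[peg] C=[flask,valve]
Tick 3: prefer A, take mast from A; A=[keg] B=[peg] C=[flask,valve,mast]
Tick 4: prefer B, take peg from B; A=[keg] B=[-] C=[flask,valve,mast,peg]
Tick 5: prefer A, take keg from A; A=[-] B=[-] C=[flask,valve,mast,peg,keg]

Answer: 5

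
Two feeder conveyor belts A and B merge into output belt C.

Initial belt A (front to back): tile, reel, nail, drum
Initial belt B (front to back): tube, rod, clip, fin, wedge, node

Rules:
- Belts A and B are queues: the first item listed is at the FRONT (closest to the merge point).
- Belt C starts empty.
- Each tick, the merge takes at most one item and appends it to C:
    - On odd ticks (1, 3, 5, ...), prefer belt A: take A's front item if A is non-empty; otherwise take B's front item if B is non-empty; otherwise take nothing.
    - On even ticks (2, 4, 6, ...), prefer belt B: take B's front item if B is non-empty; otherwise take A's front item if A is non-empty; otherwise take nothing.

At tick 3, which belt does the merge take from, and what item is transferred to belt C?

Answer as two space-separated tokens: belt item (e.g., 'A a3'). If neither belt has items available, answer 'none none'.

Answer: A reel

Derivation:
Tick 1: prefer A, take tile from A; A=[reel,nail,drum] B=[tube,rod,clip,fin,wedge,node] C=[tile]
Tick 2: prefer B, take tube from B; A=[reel,nail,drum] B=[rod,clip,fin,wedge,node] C=[tile,tube]
Tick 3: prefer A, take reel from A; A=[nail,drum] B=[rod,clip,fin,wedge,node] C=[tile,tube,reel]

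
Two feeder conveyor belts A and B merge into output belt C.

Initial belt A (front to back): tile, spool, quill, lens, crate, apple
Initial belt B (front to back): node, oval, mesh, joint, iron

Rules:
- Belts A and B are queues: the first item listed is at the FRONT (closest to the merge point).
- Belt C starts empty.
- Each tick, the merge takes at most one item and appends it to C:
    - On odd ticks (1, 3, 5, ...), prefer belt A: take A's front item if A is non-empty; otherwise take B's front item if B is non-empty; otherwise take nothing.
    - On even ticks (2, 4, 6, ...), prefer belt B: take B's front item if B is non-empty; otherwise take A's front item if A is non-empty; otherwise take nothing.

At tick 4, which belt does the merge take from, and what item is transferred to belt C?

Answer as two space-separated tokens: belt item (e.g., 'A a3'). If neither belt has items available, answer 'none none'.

Tick 1: prefer A, take tile from A; A=[spool,quill,lens,crate,apple] B=[node,oval,mesh,joint,iron] C=[tile]
Tick 2: prefer B, take node from B; A=[spool,quill,lens,crate,apple] B=[oval,mesh,joint,iron] C=[tile,node]
Tick 3: prefer A, take spool from A; A=[quill,lens,crate,apple] B=[oval,mesh,joint,iron] C=[tile,node,spool]
Tick 4: prefer B, take oval from B; A=[quill,lens,crate,apple] B=[mesh,joint,iron] C=[tile,node,spool,oval]

Answer: B oval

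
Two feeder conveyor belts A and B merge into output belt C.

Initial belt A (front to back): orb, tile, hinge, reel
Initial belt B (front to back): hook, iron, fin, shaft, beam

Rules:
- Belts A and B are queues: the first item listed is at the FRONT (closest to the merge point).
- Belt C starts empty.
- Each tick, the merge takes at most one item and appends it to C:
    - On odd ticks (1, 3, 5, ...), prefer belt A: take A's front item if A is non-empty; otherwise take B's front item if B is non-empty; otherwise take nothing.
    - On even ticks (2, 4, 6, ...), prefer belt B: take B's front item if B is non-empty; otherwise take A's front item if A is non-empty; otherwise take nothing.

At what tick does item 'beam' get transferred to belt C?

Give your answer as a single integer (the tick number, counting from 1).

Answer: 9

Derivation:
Tick 1: prefer A, take orb from A; A=[tile,hinge,reel] B=[hook,iron,fin,shaft,beam] C=[orb]
Tick 2: prefer B, take hook from B; A=[tile,hinge,reel] B=[iron,fin,shaft,beam] C=[orb,hook]
Tick 3: prefer A, take tile from A; A=[hinge,reel] B=[iron,fin,shaft,beam] C=[orb,hook,tile]
Tick 4: prefer B, take iron from B; A=[hinge,reel] B=[fin,shaft,beam] C=[orb,hook,tile,iron]
Tick 5: prefer A, take hinge from A; A=[reel] B=[fin,shaft,beam] C=[orb,hook,tile,iron,hinge]
Tick 6: prefer B, take fin from B; A=[reel] B=[shaft,beam] C=[orb,hook,tile,iron,hinge,fin]
Tick 7: prefer A, take reel from A; A=[-] B=[shaft,beam] C=[orb,hook,tile,iron,hinge,fin,reel]
Tick 8: prefer B, take shaft from B; A=[-] B=[beam] C=[orb,hook,tile,iron,hinge,fin,reel,shaft]
Tick 9: prefer A, take beam from B; A=[-] B=[-] C=[orb,hook,tile,iron,hinge,fin,reel,shaft,beam]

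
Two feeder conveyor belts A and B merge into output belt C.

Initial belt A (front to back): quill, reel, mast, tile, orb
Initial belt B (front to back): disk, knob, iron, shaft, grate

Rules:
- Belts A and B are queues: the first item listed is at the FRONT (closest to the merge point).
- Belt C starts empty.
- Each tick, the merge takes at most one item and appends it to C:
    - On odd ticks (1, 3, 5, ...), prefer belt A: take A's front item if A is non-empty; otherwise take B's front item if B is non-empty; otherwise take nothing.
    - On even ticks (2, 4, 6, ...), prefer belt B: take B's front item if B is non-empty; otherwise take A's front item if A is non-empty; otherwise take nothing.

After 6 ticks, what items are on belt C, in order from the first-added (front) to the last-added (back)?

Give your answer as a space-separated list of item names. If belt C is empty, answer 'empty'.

Answer: quill disk reel knob mast iron

Derivation:
Tick 1: prefer A, take quill from A; A=[reel,mast,tile,orb] B=[disk,knob,iron,shaft,grate] C=[quill]
Tick 2: prefer B, take disk from B; A=[reel,mast,tile,orb] B=[knob,iron,shaft,grate] C=[quill,disk]
Tick 3: prefer A, take reel from A; A=[mast,tile,orb] B=[knob,iron,shaft,grate] C=[quill,disk,reel]
Tick 4: prefer B, take knob from B; A=[mast,tile,orb] B=[iron,shaft,grate] C=[quill,disk,reel,knob]
Tick 5: prefer A, take mast from A; A=[tile,orb] B=[iron,shaft,grate] C=[quill,disk,reel,knob,mast]
Tick 6: prefer B, take iron from B; A=[tile,orb] B=[shaft,grate] C=[quill,disk,reel,knob,mast,iron]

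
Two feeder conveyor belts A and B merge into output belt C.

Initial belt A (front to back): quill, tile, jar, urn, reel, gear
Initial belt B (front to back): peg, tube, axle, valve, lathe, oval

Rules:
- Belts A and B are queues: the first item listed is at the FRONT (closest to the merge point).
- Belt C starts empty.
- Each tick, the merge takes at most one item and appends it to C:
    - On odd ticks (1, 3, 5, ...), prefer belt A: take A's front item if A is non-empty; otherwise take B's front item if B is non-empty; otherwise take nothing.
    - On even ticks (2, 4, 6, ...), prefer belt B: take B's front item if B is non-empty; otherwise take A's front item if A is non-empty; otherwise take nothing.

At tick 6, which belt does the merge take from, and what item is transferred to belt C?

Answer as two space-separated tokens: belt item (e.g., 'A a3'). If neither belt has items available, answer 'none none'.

Answer: B axle

Derivation:
Tick 1: prefer A, take quill from A; A=[tile,jar,urn,reel,gear] B=[peg,tube,axle,valve,lathe,oval] C=[quill]
Tick 2: prefer B, take peg from B; A=[tile,jar,urn,reel,gear] B=[tube,axle,valve,lathe,oval] C=[quill,peg]
Tick 3: prefer A, take tile from A; A=[jar,urn,reel,gear] B=[tube,axle,valve,lathe,oval] C=[quill,peg,tile]
Tick 4: prefer B, take tube from B; A=[jar,urn,reel,gear] B=[axle,valve,lathe,oval] C=[quill,peg,tile,tube]
Tick 5: prefer A, take jar from A; A=[urn,reel,gear] B=[axle,valve,lathe,oval] C=[quill,peg,tile,tube,jar]
Tick 6: prefer B, take axle from B; A=[urn,reel,gear] B=[valve,lathe,oval] C=[quill,peg,tile,tube,jar,axle]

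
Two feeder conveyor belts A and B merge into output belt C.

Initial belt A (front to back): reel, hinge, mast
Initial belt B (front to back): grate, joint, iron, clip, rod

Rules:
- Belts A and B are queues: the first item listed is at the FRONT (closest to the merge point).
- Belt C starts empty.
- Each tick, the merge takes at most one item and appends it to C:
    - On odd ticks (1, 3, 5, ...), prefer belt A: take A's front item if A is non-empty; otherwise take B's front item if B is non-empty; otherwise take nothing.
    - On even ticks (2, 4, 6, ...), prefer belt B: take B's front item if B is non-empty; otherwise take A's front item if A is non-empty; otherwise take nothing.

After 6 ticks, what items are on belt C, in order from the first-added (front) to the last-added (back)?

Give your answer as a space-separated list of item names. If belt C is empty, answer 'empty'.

Answer: reel grate hinge joint mast iron

Derivation:
Tick 1: prefer A, take reel from A; A=[hinge,mast] B=[grate,joint,iron,clip,rod] C=[reel]
Tick 2: prefer B, take grate from B; A=[hinge,mast] B=[joint,iron,clip,rod] C=[reel,grate]
Tick 3: prefer A, take hinge from A; A=[mast] B=[joint,iron,clip,rod] C=[reel,grate,hinge]
Tick 4: prefer B, take joint from B; A=[mast] B=[iron,clip,rod] C=[reel,grate,hinge,joint]
Tick 5: prefer A, take mast from A; A=[-] B=[iron,clip,rod] C=[reel,grate,hinge,joint,mast]
Tick 6: prefer B, take iron from B; A=[-] B=[clip,rod] C=[reel,grate,hinge,joint,mast,iron]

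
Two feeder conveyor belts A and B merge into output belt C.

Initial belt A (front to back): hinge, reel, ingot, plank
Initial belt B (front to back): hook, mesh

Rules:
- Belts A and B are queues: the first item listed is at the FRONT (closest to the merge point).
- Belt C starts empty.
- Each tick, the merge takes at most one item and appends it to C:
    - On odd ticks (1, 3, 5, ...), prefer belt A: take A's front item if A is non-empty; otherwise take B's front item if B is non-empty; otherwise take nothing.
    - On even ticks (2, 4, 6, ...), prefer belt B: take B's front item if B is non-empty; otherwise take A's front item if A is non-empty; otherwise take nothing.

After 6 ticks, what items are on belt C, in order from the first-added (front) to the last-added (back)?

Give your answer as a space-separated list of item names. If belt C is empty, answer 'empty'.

Tick 1: prefer A, take hinge from A; A=[reel,ingot,plank] B=[hook,mesh] C=[hinge]
Tick 2: prefer B, take hook from B; A=[reel,ingot,plank] B=[mesh] C=[hinge,hook]
Tick 3: prefer A, take reel from A; A=[ingot,plank] B=[mesh] C=[hinge,hook,reel]
Tick 4: prefer B, take mesh from B; A=[ingot,plank] B=[-] C=[hinge,hook,reel,mesh]
Tick 5: prefer A, take ingot from A; A=[plank] B=[-] C=[hinge,hook,reel,mesh,ingot]
Tick 6: prefer B, take plank from A; A=[-] B=[-] C=[hinge,hook,reel,mesh,ingot,plank]

Answer: hinge hook reel mesh ingot plank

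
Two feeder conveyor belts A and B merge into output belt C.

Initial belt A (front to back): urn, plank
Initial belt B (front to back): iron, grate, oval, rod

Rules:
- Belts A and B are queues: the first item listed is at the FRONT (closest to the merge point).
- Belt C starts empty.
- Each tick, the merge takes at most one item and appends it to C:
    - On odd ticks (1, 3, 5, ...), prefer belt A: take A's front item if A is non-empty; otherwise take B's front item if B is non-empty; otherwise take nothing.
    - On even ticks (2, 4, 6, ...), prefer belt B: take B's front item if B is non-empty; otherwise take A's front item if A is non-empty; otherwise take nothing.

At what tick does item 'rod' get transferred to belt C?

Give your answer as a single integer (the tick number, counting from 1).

Answer: 6

Derivation:
Tick 1: prefer A, take urn from A; A=[plank] B=[iron,grate,oval,rod] C=[urn]
Tick 2: prefer B, take iron from B; A=[plank] B=[grate,oval,rod] C=[urn,iron]
Tick 3: prefer A, take plank from A; A=[-] B=[grate,oval,rod] C=[urn,iron,plank]
Tick 4: prefer B, take grate from B; A=[-] B=[oval,rod] C=[urn,iron,plank,grate]
Tick 5: prefer A, take oval from B; A=[-] B=[rod] C=[urn,iron,plank,grate,oval]
Tick 6: prefer B, take rod from B; A=[-] B=[-] C=[urn,iron,plank,grate,oval,rod]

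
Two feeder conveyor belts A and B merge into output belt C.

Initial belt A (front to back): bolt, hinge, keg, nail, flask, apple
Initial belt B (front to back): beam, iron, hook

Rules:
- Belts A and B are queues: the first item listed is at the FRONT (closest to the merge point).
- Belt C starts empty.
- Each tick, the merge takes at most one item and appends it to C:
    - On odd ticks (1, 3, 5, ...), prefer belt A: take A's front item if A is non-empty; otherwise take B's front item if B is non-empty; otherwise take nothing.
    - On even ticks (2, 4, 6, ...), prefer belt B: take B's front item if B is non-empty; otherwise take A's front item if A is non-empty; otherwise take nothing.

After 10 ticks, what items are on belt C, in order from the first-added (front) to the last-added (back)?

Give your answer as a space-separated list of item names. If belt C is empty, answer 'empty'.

Tick 1: prefer A, take bolt from A; A=[hinge,keg,nail,flask,apple] B=[beam,iron,hook] C=[bolt]
Tick 2: prefer B, take beam from B; A=[hinge,keg,nail,flask,apple] B=[iron,hook] C=[bolt,beam]
Tick 3: prefer A, take hinge from A; A=[keg,nail,flask,apple] B=[iron,hook] C=[bolt,beam,hinge]
Tick 4: prefer B, take iron from B; A=[keg,nail,flask,apple] B=[hook] C=[bolt,beam,hinge,iron]
Tick 5: prefer A, take keg from A; A=[nail,flask,apple] B=[hook] C=[bolt,beam,hinge,iron,keg]
Tick 6: prefer B, take hook from B; A=[nail,flask,apple] B=[-] C=[bolt,beam,hinge,iron,keg,hook]
Tick 7: prefer A, take nail from A; A=[flask,apple] B=[-] C=[bolt,beam,hinge,iron,keg,hook,nail]
Tick 8: prefer B, take flask from A; A=[apple] B=[-] C=[bolt,beam,hinge,iron,keg,hook,nail,flask]
Tick 9: prefer A, take apple from A; A=[-] B=[-] C=[bolt,beam,hinge,iron,keg,hook,nail,flask,apple]
Tick 10: prefer B, both empty, nothing taken; A=[-] B=[-] C=[bolt,beam,hinge,iron,keg,hook,nail,flask,apple]

Answer: bolt beam hinge iron keg hook nail flask apple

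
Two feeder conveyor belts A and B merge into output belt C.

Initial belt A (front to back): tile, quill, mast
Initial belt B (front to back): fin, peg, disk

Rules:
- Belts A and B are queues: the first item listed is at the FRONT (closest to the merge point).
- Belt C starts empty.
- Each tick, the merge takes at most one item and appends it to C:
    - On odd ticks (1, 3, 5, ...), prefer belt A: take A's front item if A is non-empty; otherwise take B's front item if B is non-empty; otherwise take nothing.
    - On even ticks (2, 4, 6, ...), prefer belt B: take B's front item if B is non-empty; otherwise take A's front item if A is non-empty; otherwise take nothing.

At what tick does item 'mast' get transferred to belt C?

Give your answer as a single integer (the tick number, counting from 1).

Tick 1: prefer A, take tile from A; A=[quill,mast] B=[fin,peg,disk] C=[tile]
Tick 2: prefer B, take fin from B; A=[quill,mast] B=[peg,disk] C=[tile,fin]
Tick 3: prefer A, take quill from A; A=[mast] B=[peg,disk] C=[tile,fin,quill]
Tick 4: prefer B, take peg from B; A=[mast] B=[disk] C=[tile,fin,quill,peg]
Tick 5: prefer A, take mast from A; A=[-] B=[disk] C=[tile,fin,quill,peg,mast]

Answer: 5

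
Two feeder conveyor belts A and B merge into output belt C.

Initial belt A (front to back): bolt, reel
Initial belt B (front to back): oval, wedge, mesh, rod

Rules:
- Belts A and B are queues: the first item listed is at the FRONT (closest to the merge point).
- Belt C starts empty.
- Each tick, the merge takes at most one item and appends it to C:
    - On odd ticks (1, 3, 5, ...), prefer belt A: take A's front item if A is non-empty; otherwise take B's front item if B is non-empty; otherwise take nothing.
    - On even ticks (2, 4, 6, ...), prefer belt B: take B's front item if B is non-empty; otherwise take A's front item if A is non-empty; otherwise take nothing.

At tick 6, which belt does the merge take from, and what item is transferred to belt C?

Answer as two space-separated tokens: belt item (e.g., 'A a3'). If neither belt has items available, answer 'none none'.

Answer: B rod

Derivation:
Tick 1: prefer A, take bolt from A; A=[reel] B=[oval,wedge,mesh,rod] C=[bolt]
Tick 2: prefer B, take oval from B; A=[reel] B=[wedge,mesh,rod] C=[bolt,oval]
Tick 3: prefer A, take reel from A; A=[-] B=[wedge,mesh,rod] C=[bolt,oval,reel]
Tick 4: prefer B, take wedge from B; A=[-] B=[mesh,rod] C=[bolt,oval,reel,wedge]
Tick 5: prefer A, take mesh from B; A=[-] B=[rod] C=[bolt,oval,reel,wedge,mesh]
Tick 6: prefer B, take rod from B; A=[-] B=[-] C=[bolt,oval,reel,wedge,mesh,rod]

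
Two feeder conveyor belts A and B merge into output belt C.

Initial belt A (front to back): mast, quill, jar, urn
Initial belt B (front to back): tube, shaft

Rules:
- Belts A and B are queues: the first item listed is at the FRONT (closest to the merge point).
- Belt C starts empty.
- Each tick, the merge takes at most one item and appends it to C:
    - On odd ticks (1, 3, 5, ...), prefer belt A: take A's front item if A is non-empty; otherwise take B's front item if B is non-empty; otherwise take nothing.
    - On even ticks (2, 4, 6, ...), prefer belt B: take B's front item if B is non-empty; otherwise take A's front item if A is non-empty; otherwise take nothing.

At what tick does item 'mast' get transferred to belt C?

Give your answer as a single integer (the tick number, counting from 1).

Answer: 1

Derivation:
Tick 1: prefer A, take mast from A; A=[quill,jar,urn] B=[tube,shaft] C=[mast]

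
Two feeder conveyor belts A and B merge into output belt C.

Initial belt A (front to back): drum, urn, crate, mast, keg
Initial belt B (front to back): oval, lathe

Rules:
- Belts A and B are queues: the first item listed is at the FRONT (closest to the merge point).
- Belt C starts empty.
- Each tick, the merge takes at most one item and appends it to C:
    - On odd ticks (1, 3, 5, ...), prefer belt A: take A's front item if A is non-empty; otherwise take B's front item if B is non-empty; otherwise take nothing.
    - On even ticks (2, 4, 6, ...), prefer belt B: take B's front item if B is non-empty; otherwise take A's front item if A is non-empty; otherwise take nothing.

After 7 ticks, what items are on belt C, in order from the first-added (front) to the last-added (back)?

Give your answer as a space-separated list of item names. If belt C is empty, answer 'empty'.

Tick 1: prefer A, take drum from A; A=[urn,crate,mast,keg] B=[oval,lathe] C=[drum]
Tick 2: prefer B, take oval from B; A=[urn,crate,mast,keg] B=[lathe] C=[drum,oval]
Tick 3: prefer A, take urn from A; A=[crate,mast,keg] B=[lathe] C=[drum,oval,urn]
Tick 4: prefer B, take lathe from B; A=[crate,mast,keg] B=[-] C=[drum,oval,urn,lathe]
Tick 5: prefer A, take crate from A; A=[mast,keg] B=[-] C=[drum,oval,urn,lathe,crate]
Tick 6: prefer B, take mast from A; A=[keg] B=[-] C=[drum,oval,urn,lathe,crate,mast]
Tick 7: prefer A, take keg from A; A=[-] B=[-] C=[drum,oval,urn,lathe,crate,mast,keg]

Answer: drum oval urn lathe crate mast keg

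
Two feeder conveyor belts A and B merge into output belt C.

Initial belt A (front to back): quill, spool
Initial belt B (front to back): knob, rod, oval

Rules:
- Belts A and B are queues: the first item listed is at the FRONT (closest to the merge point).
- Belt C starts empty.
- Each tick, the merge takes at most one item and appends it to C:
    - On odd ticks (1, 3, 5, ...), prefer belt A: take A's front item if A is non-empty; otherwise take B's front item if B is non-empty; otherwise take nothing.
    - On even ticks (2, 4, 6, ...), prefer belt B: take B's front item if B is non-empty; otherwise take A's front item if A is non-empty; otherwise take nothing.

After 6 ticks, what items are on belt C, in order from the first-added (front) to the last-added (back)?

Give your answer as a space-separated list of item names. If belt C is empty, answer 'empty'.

Answer: quill knob spool rod oval

Derivation:
Tick 1: prefer A, take quill from A; A=[spool] B=[knob,rod,oval] C=[quill]
Tick 2: prefer B, take knob from B; A=[spool] B=[rod,oval] C=[quill,knob]
Tick 3: prefer A, take spool from A; A=[-] B=[rod,oval] C=[quill,knob,spool]
Tick 4: prefer B, take rod from B; A=[-] B=[oval] C=[quill,knob,spool,rod]
Tick 5: prefer A, take oval from B; A=[-] B=[-] C=[quill,knob,spool,rod,oval]
Tick 6: prefer B, both empty, nothing taken; A=[-] B=[-] C=[quill,knob,spool,rod,oval]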